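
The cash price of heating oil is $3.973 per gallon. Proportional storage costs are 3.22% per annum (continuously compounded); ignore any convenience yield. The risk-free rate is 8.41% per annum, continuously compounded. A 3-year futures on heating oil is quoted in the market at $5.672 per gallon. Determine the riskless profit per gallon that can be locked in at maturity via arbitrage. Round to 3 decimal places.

Fair futures: F* = S·e^(carry·T), with carry = (r + u) = 0.0841 + 0.0322 = 0.1163
F* = 3.973 · e^(0.1163 × 3) = 3.973 · e^0.348900 = 3.973 × 1.417507 = $5.6318
Market $5.672 > fair $5.6318: forward overpriced → cash-and-carry (buy spot, short the forward).
At maturity, profit = |F_mkt − F*| = |5.672 − 5.6318| = $0.040 per gallon

$0.040 per gallon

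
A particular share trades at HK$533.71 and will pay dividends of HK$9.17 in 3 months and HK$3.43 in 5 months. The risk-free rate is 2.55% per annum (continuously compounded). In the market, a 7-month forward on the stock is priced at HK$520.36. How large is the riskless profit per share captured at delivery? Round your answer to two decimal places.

PV(dividends) I = 9.17·e^(−0.0255·3/12) + 3.43·e^(−0.0255·5/12) = 12.5055
Fair forward F* = (S − I)·e^(rT) = (533.71 − 12.5055)·e^0.014875 = 521.2045 × 1.014986 = 529.0153
Market HK$520.36 < fair 529.0153: forward underpriced → reverse cash-and-carry (short the stock, invest proceeds at r, pay the dividends, go long the forward).
Profit at T = |F_mkt − F*| = |520.36 − 529.0153| = HK$8.66 per share

HK$8.66 per share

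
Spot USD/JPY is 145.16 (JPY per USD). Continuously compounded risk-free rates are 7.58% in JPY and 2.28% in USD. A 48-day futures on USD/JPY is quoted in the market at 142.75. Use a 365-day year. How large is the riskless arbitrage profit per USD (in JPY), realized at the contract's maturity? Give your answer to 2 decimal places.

3.43 per USD (in JPY)

Fair futures: F* = S·e^(carry·T), with carry = (r_JPY − r_USD) = 0.0758 − 0.0228 = 0.0530
F* = 145.16 · e^(0.0530 × 48/365) = 145.16 · e^0.006970 = 145.16 × 1.006994 = 146.1752
Market 142.75 < fair 146.1752: forward underpriced → reverse cash-and-carry (short spot, go long the forward).
At maturity, profit = |F_mkt − F*| = |142.75 − 146.1752| = 3.43 per USD (in JPY)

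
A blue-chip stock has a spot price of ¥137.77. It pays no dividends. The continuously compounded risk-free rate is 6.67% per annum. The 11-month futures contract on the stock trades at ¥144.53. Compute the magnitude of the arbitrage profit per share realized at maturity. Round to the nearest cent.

¥1.93 per share

Fair futures: F* = S·e^(carry·T), with carry = r = 0.0667
F* = 137.77 · e^(0.0667 × 11/12) = 137.77 · e^0.061142 = 137.77 × 1.063050 = ¥146.4564
Market ¥144.53 < fair ¥146.4564: forward underpriced → reverse cash-and-carry (short spot, go long the forward).
At maturity, profit = |F_mkt − F*| = |144.53 − 146.4564| = ¥1.93 per share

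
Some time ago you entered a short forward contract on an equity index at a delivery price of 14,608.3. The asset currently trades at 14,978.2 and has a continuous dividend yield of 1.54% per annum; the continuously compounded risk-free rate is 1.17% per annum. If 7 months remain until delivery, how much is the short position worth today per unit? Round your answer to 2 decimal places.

Current fair forward for the remaining 7 months: F = S·e^((r − q)·T), (r − q) = 0.0117 − 0.0154 = -0.0037
F = 14978.2 · e^(-0.0037 × 7/12) = 14978.2 × 0.99784399 = 14945.9069
Value of long forward = (F − K)·e^(−rT) = (14945.9069 − 14608.3) · e^(−0.0117·7/12)
= 337.6069 × 0.99319824 = 335.31
Short position value = −(long value) = -335.31

-335.31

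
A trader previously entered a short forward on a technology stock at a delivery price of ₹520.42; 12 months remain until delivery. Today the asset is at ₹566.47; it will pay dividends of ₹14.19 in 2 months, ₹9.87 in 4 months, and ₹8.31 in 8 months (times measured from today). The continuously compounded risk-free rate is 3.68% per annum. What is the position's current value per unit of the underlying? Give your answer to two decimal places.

-₹32.89

PV(remaining dividends) I = 14.19·e^(−0.0368·2/12) + 9.87·e^(−0.0368·4/12) + 8.31·e^(−0.0368·8/12) = 31.9615
Current forward F = (S − I)·e^(rT) = (566.47 − 31.9615)·e^(0.0368·12/12) = 534.5085 × 1.037486 = 554.5451
Value (long) = (F − K)·e^(−rT) = (554.5451 − 520.42) × 0.963869 = 32.8921
Short position value = −(long value) = -₹32.89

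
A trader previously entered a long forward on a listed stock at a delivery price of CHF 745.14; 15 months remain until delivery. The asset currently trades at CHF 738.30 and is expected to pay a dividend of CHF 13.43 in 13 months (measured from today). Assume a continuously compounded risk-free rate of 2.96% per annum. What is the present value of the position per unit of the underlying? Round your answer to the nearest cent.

PV(remaining dividends) I = 13.43·e^(−0.0296·13/12) = 13.0062
Current forward F = (S − I)·e^(rT) = (738.30 − 13.0062)·e^(0.0296·15/12) = 725.2938 × 1.037693 = 752.6323
Value (long) = (F − K)·e^(−rT) = (752.6323 − 745.14) × 0.963676 = 7.2201
Value = CHF 7.22

CHF 7.22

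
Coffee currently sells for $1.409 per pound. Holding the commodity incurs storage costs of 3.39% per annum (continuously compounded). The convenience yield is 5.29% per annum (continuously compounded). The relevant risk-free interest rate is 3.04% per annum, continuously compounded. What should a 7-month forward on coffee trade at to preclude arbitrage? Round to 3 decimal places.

Net carry = r + u − y = 0.0304 + 0.0339 − 0.0529 = 0.0114
F = S·e^((r+u−y)T) = 1.409 · e^(0.0114 × 7/12) = 1.409 · e^0.006650
= 1.409 × 1.006672 = $1.418 per pound

$1.418 per pound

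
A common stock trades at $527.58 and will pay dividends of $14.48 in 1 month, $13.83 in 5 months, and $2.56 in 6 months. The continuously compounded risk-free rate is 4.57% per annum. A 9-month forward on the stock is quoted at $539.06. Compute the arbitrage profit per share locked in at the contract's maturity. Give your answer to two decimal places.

$24.64 per share

PV(dividends) I = 14.48·e^(−0.0457·1/12) + 13.83·e^(−0.0457·5/12) + 2.56·e^(−0.0457·6/12) = 30.4963
Fair forward F* = (S − I)·e^(rT) = (527.58 − 30.4963)·e^0.034275 = 497.0837 × 1.034869 = 514.4165
Market $539.06 > fair 514.4165: forward overpriced → cash-and-carry (borrow at r, buy the stock and collect the dividends, short the forward).
Profit at T = |F_mkt − F*| = |539.06 − 514.4165| = $24.64 per share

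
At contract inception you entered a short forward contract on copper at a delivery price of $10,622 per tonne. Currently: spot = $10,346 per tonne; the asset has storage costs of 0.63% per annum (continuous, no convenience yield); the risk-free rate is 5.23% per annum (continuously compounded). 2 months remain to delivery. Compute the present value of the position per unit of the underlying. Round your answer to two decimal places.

$172.94 per tonne

Current fair forward for the remaining 2 months: F = S·e^((r + u)·T), (r + u) = 0.0523 + 0.0063 = 0.0586
F = 10346 · e^(0.0586 × 2/12) = 10346 × 1.00981452 = 10447.5410
Value of long forward = (F − K)·e^(−rT) = (10447.5410 − 10622) · e^(−0.0523·2/12)
= -174.4590 × 0.99132121 = -172.94
Short position value = −(long value) = $172.94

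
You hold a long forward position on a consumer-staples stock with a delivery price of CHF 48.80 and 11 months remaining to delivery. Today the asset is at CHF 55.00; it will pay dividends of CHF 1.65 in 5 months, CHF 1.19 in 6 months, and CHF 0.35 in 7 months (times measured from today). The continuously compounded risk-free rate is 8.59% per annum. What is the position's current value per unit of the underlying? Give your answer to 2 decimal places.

PV(remaining dividends) I = 1.65·e^(−0.0859·5/12) + 1.19·e^(−0.0859·6/12) + 0.35·e^(−0.0859·7/12) = 3.0649
Current forward F = (S − I)·e^(rT) = (55.00 − 3.0649)·e^(0.0859·11/12) = 51.9351 × 1.081925 = 56.1899
Value (long) = (F − K)·e^(−rT) = (56.1899 − 48.80) × 0.924279 = 6.8303
Value = CHF 6.83

CHF 6.83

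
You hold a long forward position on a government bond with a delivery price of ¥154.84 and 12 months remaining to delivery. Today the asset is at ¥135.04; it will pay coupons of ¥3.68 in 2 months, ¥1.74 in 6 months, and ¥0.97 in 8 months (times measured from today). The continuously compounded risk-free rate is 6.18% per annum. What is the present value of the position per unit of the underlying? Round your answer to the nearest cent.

PV(remaining coupons) I = 3.68·e^(−0.0618·2/12) + 1.74·e^(−0.0618·6/12) + 0.97·e^(−0.0618·8/12) = 6.2602
Current forward F = (S − I)·e^(rT) = (135.04 − 6.2602)·e^(0.0618·12/12) = 128.7798 × 1.063750 = 136.9895
Value (long) = (F − K)·e^(−rT) = (136.9895 − 154.84) × 0.940071 = -16.7807
Value = -¥16.78

-¥16.78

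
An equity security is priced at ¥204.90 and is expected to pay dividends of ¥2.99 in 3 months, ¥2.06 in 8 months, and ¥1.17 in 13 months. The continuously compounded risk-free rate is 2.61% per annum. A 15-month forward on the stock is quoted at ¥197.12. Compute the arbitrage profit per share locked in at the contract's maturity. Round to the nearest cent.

PV(dividends) I = 2.99·e^(−0.0261·3/12) + 2.06·e^(−0.0261·8/12) + 1.17·e^(−0.0261·13/12) = 6.1324
Fair forward F* = (S − I)·e^(rT) = (204.90 − 6.1324)·e^0.032625 = 198.7676 × 1.033163 = 205.3593
Market ¥197.12 < fair 205.3593: forward underpriced → reverse cash-and-carry (short the stock, invest proceeds at r, pay the dividends, go long the forward).
Profit at T = |F_mkt − F*| = |197.12 − 205.3593| = ¥8.24 per share

¥8.24 per share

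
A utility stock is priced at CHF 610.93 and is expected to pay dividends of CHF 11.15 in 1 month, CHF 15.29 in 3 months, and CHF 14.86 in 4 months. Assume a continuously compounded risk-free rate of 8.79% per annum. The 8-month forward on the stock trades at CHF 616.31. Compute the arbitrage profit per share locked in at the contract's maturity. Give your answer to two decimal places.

PV(dividends) I = 11.15·e^(−0.0879·1/12) + 15.29·e^(−0.0879·3/12) + 14.86·e^(−0.0879·4/12) = 40.4572
Fair forward F* = (S − I)·e^(rT) = (610.93 − 40.4572)·e^0.058600 = 570.4728 × 1.060351 = 604.9014
Market CHF 616.31 > fair 604.9014: forward overpriced → cash-and-carry (borrow at r, buy the stock and collect the dividends, short the forward).
Profit at T = |F_mkt − F*| = |616.31 − 604.9014| = CHF 11.41 per share

CHF 11.41 per share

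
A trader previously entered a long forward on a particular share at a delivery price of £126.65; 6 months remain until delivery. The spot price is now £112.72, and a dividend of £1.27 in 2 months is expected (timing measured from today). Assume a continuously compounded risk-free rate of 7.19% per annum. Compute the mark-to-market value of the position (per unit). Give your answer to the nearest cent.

PV(remaining dividends) I = 1.27·e^(−0.0719·2/12) = 1.2549
Current forward F = (S − I)·e^(rT) = (112.72 − 1.2549)·e^(0.0719·6/12) = 111.4651 × 1.036604 = 115.5452
Value (long) = (F − K)·e^(−rT) = (115.5452 − 126.65) × 0.964689 = -10.7127
Value = -£10.71

-£10.71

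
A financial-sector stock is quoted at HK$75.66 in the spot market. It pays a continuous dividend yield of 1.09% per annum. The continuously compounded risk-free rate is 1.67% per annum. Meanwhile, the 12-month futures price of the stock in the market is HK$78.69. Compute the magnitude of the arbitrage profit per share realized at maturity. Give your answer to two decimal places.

Fair futures: F* = S·e^(carry·T), with carry = (r − q) = 0.0167 − 0.0109 = 0.0058
F* = 75.66 · e^(0.0058 × 12/12) = 75.66 · e^0.005800 = 75.66 × 1.005817 = HK$76.1001
Market HK$78.69 > fair HK$76.1001: forward overpriced → cash-and-carry (buy spot, short the forward).
At maturity, profit = |F_mkt − F*| = |78.69 − 76.1001| = HK$2.59 per share

HK$2.59 per share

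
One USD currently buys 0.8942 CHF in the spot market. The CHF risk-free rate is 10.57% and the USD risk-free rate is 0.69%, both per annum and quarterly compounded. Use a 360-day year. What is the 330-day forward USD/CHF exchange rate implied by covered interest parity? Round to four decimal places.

0.9777

By covered interest parity, F = S · (1+r_CHF/4)^(4T) / (1+r_USD/4)^(4T)
= 0.8942 × 1.100356 / 1.006340 = 0.8942 × 1.093424
F = 0.9777 CHF per USD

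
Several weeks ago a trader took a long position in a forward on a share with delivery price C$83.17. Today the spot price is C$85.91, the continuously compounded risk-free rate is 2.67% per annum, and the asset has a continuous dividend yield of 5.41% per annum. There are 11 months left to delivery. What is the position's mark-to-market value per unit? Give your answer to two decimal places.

Current fair forward for the remaining 11 months: F = S·e^((r − q)·T), (r − q) = 0.0267 − 0.0541 = -0.0274
F = 85.91 · e^(-0.0274 × 11/12) = 85.91 × 0.975196 = 83.7791
Value of long forward = (F − K)·e^(−rT) = (83.7791 − 83.17) · e^(−0.0267·11/12)
= 0.6091 × 0.975822 = 0.59

C$0.59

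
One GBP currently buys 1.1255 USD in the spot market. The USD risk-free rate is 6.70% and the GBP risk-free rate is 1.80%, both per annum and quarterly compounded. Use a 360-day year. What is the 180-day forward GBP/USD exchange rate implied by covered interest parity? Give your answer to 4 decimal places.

1.1531

By covered interest parity, F = S · (1+r_USD/4)^(4T) / (1+r_GBP/4)^(4T)
= 1.1255 × 1.033781 / 1.009020 = 1.1255 × 1.024540
F = 1.1531 USD per GBP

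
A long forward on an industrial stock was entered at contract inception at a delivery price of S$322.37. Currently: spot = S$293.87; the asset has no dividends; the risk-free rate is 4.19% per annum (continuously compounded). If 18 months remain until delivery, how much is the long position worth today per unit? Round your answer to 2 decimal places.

Current fair forward for the remaining 18 months: F = S·e^(r·T), r = 0.0419
F = 293.87 · e^(0.0419 × 18/12) = 293.87 × 1.064867 = 312.9325
Value of long forward = (F − K)·e^(−rT) = (312.9325 − 322.37) · e^(−0.0419·18/12)
= -9.4375 × 0.939084 = -8.86

-S$8.86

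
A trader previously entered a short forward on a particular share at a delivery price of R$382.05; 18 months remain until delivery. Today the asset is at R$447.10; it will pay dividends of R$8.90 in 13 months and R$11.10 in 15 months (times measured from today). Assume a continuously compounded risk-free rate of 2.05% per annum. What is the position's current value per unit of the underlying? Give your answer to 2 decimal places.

PV(remaining dividends) I = 8.90·e^(−0.0205·13/12) + 11.10·e^(−0.0205·15/12) = 19.5237
Current forward F = (S − I)·e^(rT) = (447.10 − 19.5237)·e^(0.0205·18/12) = 427.5763 × 1.031228 = 440.9287
Value (long) = (F − K)·e^(−rT) = (440.9287 − 382.05) × 0.969718 = 57.0957
Short position value = −(long value) = -R$57.10

-R$57.10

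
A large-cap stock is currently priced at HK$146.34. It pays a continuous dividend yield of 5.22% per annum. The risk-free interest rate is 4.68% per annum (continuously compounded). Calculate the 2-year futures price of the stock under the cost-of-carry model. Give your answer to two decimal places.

F = S·e^((r − q)T) = 146.34 · e^((0.0468 − 0.0522) × 2)
= 146.34 · e^-0.010800 = 146.34 × 0.989258
F = HK$144.77

HK$144.77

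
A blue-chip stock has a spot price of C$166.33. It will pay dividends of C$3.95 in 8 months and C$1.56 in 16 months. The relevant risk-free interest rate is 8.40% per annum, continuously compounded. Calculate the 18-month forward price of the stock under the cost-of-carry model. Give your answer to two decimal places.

PV(dividends) I = 3.95·e^(−0.0840·8/12) + 1.56·e^(−0.0840·16/12)
I = 3.7349 + 1.3947 = 5.1296
F = (S − I)·e^(rT) = (166.33 − 5.1296) · e^(0.0840·18/12)
= 161.2004 · e^0.126000 = 161.2004 × 1.134282 = C$182.85

C$182.85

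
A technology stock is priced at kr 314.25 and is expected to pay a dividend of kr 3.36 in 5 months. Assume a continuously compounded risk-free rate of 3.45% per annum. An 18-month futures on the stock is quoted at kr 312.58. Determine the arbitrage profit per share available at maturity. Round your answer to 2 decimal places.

PV(dividends) I = 3.36·e^(−0.0345·5/12) = 3.3120
Fair futures F* = (S − I)·e^(rT) = (314.25 − 3.3120)·e^0.051750 = 310.9380 × 1.053112 = 327.4525
Market kr 312.58 < fair 327.4525: forward underpriced → reverse cash-and-carry (short the stock, invest proceeds at r, pay the dividends, go long the forward).
Profit at T = |F_mkt − F*| = |312.58 − 327.4525| = kr 14.87 per share

kr 14.87 per share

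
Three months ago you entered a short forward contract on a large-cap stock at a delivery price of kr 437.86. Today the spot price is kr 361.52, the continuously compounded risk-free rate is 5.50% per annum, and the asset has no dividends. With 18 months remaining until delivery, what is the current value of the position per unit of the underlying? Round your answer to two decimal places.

Current fair forward for the remaining 18 months: F = S·e^(r·T), r = 0.0550
F = 361.52 · e^(0.0550 × 18/12) = 361.52 × 1.085999 = 392.6104
Value of long forward = (F − K)·e^(−rT) = (392.6104 − 437.86) · e^(−0.0550·18/12)
= -45.2496 × 0.920811 = -41.67
Short position value = −(long value) = kr 41.67

kr 41.67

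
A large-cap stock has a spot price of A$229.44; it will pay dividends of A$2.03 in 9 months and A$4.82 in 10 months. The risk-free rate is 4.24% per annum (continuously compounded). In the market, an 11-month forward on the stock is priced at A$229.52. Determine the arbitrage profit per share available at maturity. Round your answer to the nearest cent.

A$2.13 per share

PV(dividends) I = 2.03·e^(−0.0424·9/12) + 4.82·e^(−0.0424·10/12) = 6.6191
Fair forward F* = (S − I)·e^(rT) = (229.44 − 6.6191)·e^0.038867 = 222.8209 × 1.039632 = 231.6517
Market A$229.52 < fair 231.6517: forward underpriced → reverse cash-and-carry (short the stock, invest proceeds at r, pay the dividends, go long the forward).
Profit at T = |F_mkt − F*| = |229.52 − 231.6517| = A$2.13 per share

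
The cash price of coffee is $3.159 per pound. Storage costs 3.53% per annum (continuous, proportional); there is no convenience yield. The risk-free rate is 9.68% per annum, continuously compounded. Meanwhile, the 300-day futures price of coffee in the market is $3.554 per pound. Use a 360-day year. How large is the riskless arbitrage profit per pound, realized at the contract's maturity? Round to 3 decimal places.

Fair futures: F* = S·e^(carry·T), with carry = (r + u) = 0.0968 + 0.0353 = 0.1321
F* = 3.159 · e^(0.1321 × 300/360) = 3.159 · e^0.110083 = 3.159 × 1.116371 = $3.5266
Market $3.554 > fair $3.5266: forward overpriced → cash-and-carry (buy spot, short the forward).
At maturity, profit = |F_mkt − F*| = |3.554 − 3.5266| = $0.027 per pound

$0.027 per pound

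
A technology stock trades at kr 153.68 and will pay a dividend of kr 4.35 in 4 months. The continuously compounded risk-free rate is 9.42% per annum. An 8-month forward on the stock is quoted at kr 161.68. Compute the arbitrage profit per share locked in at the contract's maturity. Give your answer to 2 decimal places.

PV(dividends) I = 4.35·e^(−0.0942·4/12) = 4.2155
Fair forward F* = (S − I)·e^(rT) = (153.68 − 4.2155)·e^0.062800 = 149.4645 × 1.064814 = 159.1519
Market kr 161.68 > fair 159.1519: forward overpriced → cash-and-carry (borrow at r, buy the stock and collect the dividends, short the forward).
Profit at T = |F_mkt − F*| = |161.68 − 159.1519| = kr 2.53 per share

kr 2.53 per share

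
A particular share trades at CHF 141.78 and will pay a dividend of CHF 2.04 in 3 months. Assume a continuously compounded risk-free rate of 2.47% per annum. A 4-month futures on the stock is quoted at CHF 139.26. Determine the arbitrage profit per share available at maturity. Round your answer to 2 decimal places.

PV(dividends) I = 2.04·e^(−0.0247·3/12) = 2.0274
Fair futures F* = (S − I)·e^(rT) = (141.78 − 2.0274)·e^0.008233 = 139.7526 × 1.008267 = 140.9079
Market CHF 139.26 < fair 140.9079: forward underpriced → reverse cash-and-carry (short the stock, invest proceeds at r, pay the dividends, go long the forward).
Profit at T = |F_mkt − F*| = |139.26 − 140.9079| = CHF 1.65 per share

CHF 1.65 per share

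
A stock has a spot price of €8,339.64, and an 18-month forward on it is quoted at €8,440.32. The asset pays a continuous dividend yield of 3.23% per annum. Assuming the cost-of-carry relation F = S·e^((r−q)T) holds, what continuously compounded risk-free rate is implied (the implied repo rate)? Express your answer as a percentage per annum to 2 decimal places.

From F = S·e^((r−q)T): (r − q) = ln(F/S)/T
ln(8440.32/8339.64) = ln(1.012072) = 0.012000
(r − q) = 0.012000 / (18/12) = 0.008000
r = ln(F/S)/T + q = 0.008000 + 0.0323 = 0.040300
r = 4.03%

4.03%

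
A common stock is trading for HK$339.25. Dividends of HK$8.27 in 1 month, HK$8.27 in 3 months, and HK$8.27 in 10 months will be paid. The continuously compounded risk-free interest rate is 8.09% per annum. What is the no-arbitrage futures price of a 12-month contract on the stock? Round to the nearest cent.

PV(dividends) I = 8.27·e^(−0.0809·1/12) + 8.27·e^(−0.0809·3/12) + 8.27·e^(−0.0809·10/12)
I = 8.2144 + 8.1044 + 7.7308 = 24.0496
F = (S − I)·e^(rT) = (339.25 − 24.0496) · e^(0.0809·12/12)
= 315.2004 · e^0.080900 = 315.2004 × 1.084262 = HK$341.76

HK$341.76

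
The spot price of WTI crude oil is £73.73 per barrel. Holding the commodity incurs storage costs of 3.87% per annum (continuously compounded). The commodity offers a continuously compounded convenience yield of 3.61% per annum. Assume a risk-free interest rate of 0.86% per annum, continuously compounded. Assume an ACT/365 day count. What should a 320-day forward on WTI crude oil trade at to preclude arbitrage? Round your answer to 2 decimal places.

Net carry = r + u − y = 0.0086 + 0.0387 − 0.0361 = 0.0112
F = S·e^((r+u−y)T) = 73.73 · e^(0.0112 × 320/365) = 73.73 · e^0.009819
= 73.73 × 1.009867 = £74.46 per barrel

£74.46 per barrel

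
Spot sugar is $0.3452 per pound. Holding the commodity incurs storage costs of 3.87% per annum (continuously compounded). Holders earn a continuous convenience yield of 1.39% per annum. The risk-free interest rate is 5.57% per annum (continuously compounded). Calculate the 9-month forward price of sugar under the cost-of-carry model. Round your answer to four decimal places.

Net carry = r + u − y = 0.0557 + 0.0387 − 0.0139 = 0.0805
F = S·e^((r+u−y)T) = 0.3452 · e^(0.0805 × 9/12) = 0.3452 · e^0.060375
= 0.3452 × 1.062235 = $0.3667 per pound

$0.3667 per pound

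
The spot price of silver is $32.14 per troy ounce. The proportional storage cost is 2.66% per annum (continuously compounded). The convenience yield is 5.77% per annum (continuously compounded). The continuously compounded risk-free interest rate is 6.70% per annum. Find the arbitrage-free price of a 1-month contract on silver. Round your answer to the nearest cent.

$32.24 per troy ounce

Net carry = r + u − y = 0.0670 + 0.0266 − 0.0577 = 0.0359
F = S·e^((r+u−y)T) = 32.14 · e^(0.0359 × 1/12) = 32.14 · e^0.002992
= 32.14 × 1.002996 = $32.24 per troy ounce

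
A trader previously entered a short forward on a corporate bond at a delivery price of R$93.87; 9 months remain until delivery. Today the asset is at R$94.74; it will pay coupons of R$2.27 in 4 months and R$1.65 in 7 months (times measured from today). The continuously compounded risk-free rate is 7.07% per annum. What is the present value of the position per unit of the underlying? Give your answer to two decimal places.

PV(remaining coupons) I = 2.27·e^(−0.0707·4/12) + 1.65·e^(−0.0707·7/12) = 3.8005
Current forward F = (S − I)·e^(rT) = (94.74 − 3.8005)·e^(0.0707·9/12) = 90.9395 × 1.054456 = 95.8917
Value (long) = (F − K)·e^(−rT) = (95.8917 − 93.87) × 0.948356 = 1.9173
Short position value = −(long value) = -R$1.92

-R$1.92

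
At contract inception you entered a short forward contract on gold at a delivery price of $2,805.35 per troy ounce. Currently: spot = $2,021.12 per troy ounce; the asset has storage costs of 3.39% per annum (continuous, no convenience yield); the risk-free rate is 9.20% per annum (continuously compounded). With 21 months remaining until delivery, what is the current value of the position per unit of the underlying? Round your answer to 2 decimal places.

$243.52 per troy ounce

Current fair forward for the remaining 21 months: F = S·e^((r + u)·T), (r + u) = 0.0920 + 0.0339 = 0.1259
F = 2021.12 · e^(0.1259 × 21/12) = 2021.12 × 1.24648177 = 2519.2892
Value of long forward = (F − K)·e^(−rT) = (2519.2892 − 2805.35) · e^(−0.0920·21/12)
= -286.0608 × 0.85129207 = -243.52
Short position value = −(long value) = $243.52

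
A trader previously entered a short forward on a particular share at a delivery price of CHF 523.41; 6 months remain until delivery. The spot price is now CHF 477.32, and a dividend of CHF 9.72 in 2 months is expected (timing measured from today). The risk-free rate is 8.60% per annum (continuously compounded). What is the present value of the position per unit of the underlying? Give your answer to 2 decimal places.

PV(remaining dividends) I = 9.72·e^(−0.0860·2/12) = 9.5817
Current forward F = (S − I)·e^(rT) = (477.32 − 9.5817)·e^(0.0860·6/12) = 467.7383 × 1.043938 = 488.2898
Value (long) = (F − K)·e^(−rT) = (488.2898 − 523.41) × 0.957911 = -33.6420
Short position value = −(long value) = CHF 33.64

CHF 33.64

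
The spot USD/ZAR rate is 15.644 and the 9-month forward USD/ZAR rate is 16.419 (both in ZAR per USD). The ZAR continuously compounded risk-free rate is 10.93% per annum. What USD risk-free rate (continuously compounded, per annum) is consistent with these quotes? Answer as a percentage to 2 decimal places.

4.48%

F = S·e^((r_ZAR − r_USD)T) ⇒ r_USD = r_ZAR − ln(F/S)/T
ln(16.419/15.644) = 0.048352; /(9/12) = 0.064469
r_USD = 0.1093 − 0.064469 = 0.044831
r_USD = 4.48%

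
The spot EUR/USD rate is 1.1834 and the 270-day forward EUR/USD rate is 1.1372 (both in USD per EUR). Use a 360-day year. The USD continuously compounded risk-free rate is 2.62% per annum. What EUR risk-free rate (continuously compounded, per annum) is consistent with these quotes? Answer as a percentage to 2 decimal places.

7.93%

F = S·e^((r_USD − r_EUR)T) ⇒ r_EUR = r_USD − ln(F/S)/T
ln(1.1372/1.1834) = -0.039823; /(270/360) = -0.053097
r_EUR = 0.0262 + 0.053097 = 0.079297
r_EUR = 7.93%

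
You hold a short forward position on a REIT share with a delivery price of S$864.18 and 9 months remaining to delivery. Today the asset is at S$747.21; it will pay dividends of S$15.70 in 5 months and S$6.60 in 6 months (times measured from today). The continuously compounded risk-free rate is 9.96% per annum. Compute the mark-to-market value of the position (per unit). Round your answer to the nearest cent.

PV(remaining dividends) I = 15.70·e^(−0.0996·5/12) + 6.60·e^(−0.0996·6/12) = 21.3412
Current forward F = (S − I)·e^(rT) = (747.21 − 21.3412)·e^(0.0996·9/12) = 725.8688 × 1.077561 = 782.1679
Value (long) = (F − K)·e^(−rT) = (782.1679 − 864.18) × 0.928022 = -76.1090
Short position value = −(long value) = S$76.11

S$76.11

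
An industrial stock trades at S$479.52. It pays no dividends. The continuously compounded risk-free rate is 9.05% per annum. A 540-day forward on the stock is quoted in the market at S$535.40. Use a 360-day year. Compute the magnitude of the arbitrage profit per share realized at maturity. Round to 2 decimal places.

S$13.84 per share

Fair forward: F* = S·e^(carry·T), with carry = r = 0.0905
F* = 479.52 · e^(0.0905 × 540/360) = 479.52 · e^0.135750 = 479.52 × 1.145396 = S$549.2403
Market S$535.40 < fair S$549.2403: forward underpriced → reverse cash-and-carry (short spot, go long the forward).
At maturity, profit = |F_mkt − F*| = |535.40 − 549.2403| = S$13.84 per share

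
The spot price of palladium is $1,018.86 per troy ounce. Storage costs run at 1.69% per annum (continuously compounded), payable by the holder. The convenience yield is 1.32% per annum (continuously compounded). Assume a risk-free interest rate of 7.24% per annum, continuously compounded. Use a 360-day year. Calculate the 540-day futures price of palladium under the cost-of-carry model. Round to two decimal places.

Net carry = r + u − y = 0.0724 + 0.0169 − 0.0132 = 0.0761
F = S·e^((r+u−y)T) = 1018.86 · e^(0.0761 × 540/360) = 1018.86 · e^0.11415000
= 1018.86 × 1.12092025 = $1,142.06 per troy ounce

$1,142.06 per troy ounce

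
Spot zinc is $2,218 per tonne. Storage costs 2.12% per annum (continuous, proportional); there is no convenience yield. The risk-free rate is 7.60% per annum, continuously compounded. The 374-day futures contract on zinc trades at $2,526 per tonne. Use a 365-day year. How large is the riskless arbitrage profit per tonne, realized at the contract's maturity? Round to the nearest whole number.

$76 per tonne

Fair futures: F* = S·e^(carry·T), with carry = (r + u) = 0.0760 + 0.0212 = 0.0972
F* = 2218 · e^(0.0972 × 374/365) = 2218 · e^0.099597 = 2218 × 1.104726 = $2450.2823
Market $2526 > fair $2450.2823: forward overpriced → cash-and-carry (buy spot, short the forward).
At maturity, profit = |F_mkt − F*| = |2526 − 2450.2823| = $76 per tonne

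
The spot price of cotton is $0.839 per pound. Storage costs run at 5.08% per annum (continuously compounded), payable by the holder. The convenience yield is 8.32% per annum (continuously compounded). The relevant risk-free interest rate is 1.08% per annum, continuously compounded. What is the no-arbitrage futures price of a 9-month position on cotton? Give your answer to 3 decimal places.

Net carry = r + u − y = 0.0108 + 0.0508 − 0.0832 = -0.0216
F = S·e^((r+u−y)T) = 0.839 · e^(-0.0216 × 9/12) = 0.839 · e^-0.016200
= 0.839 × 0.983931 = $0.826 per pound

$0.826 per pound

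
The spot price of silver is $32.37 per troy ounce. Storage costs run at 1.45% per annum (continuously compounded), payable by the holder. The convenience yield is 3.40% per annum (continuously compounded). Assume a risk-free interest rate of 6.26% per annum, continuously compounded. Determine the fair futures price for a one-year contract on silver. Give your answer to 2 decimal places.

$33.80 per troy ounce

Net carry = r + u − y = 0.0626 + 0.0145 − 0.0340 = 0.0431
F = S·e^((r+u−y)T) = 32.37 · e^(0.0431 × 12/12) = 32.37 · e^0.043100
= 32.37 × 1.044042 = $33.80 per troy ounce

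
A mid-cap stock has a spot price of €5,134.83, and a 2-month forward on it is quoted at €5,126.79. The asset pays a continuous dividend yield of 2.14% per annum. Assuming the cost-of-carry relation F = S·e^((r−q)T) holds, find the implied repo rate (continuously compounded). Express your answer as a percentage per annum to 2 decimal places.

1.20%

From F = S·e^((r−q)T): (r − q) = ln(F/S)/T
ln(5126.79/5134.83) = ln(0.998434) = -0.001567
(r − q) = -0.001567 / (2/12) = -0.009402
r = ln(F/S)/T + q = -0.009402 + 0.0214 = 0.011998
r = 1.20%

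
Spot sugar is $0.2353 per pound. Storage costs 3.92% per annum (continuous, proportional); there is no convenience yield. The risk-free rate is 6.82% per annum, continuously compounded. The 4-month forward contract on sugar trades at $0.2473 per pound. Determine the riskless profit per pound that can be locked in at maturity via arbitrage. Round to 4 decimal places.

Fair forward: F* = S·e^(carry·T), with carry = (r + u) = 0.0682 + 0.0392 = 0.1074
F* = 0.2353 · e^(0.1074 × 4/12) = 0.2353 · e^0.035800 = 0.2353 × 1.036449 = $0.2439
Market $0.2473 > fair $0.2439: forward overpriced → cash-and-carry (buy spot, short the forward).
At maturity, profit = |F_mkt − F*| = |0.2473 − 0.2439| = $0.0034 per pound

$0.0034 per pound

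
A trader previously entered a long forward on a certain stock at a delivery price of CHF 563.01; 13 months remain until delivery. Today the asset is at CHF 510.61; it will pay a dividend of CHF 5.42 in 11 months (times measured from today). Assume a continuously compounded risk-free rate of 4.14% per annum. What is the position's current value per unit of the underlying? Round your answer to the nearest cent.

PV(remaining dividends) I = 5.42·e^(−0.0414·11/12) = 5.2182
Current forward F = (S − I)·e^(rT) = (510.61 − 5.2182)·e^(0.0414·13/12) = 505.3918 × 1.045871 = 528.5746
Value (long) = (F − K)·e^(−rT) = (528.5746 − 563.01) × 0.956141 = -32.9251
Value = -CHF 32.93

-CHF 32.93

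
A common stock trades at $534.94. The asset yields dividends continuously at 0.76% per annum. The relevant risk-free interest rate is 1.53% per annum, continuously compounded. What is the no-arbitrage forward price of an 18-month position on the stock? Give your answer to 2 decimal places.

F = S·e^((r − q)T) = 534.94 · e^((0.0153 − 0.0076) × 18/12)
= 534.94 · e^0.011550 = 534.94 × 1.011617
F = $541.15

$541.15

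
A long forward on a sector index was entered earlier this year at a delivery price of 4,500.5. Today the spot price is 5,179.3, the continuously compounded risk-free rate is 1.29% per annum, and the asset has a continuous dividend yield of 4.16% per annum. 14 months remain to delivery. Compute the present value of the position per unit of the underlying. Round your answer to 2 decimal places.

Current fair forward for the remaining 14 months: F = S·e^((r − q)·T), (r − q) = 0.0129 − 0.0416 = -0.0287
F = 5179.3 · e^(-0.0287 × 14/12) = 5179.3 × 0.96707103 = 5008.7510
Value of long forward = (F − K)·e^(−rT) = (5008.7510 − 4500.5) · e^(−0.0129·14/12)
= 508.2510 × 0.98506269 = 500.66

500.66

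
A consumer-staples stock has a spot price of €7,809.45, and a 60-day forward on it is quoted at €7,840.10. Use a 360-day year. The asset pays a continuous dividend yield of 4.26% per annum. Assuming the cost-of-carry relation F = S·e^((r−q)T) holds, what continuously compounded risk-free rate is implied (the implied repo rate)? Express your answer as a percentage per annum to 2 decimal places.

From F = S·e^((r−q)T): (r − q) = ln(F/S)/T
ln(7840.10/7809.45) = ln(1.003925) = 0.003917
(r − q) = 0.003917 / (60/360) = 0.023502
r = ln(F/S)/T + q = 0.023502 + 0.0426 = 0.066102
r = 6.61%

6.61%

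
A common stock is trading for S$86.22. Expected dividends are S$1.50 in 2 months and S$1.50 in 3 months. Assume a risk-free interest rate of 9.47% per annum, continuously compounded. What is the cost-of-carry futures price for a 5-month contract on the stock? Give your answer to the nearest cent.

PV(dividends) I = 1.50·e^(−0.0947·2/12) + 1.50·e^(−0.0947·3/12)
I = 1.4765 + 1.4649 = 2.9414
F = (S − I)·e^(rT) = (86.22 − 2.9414) · e^(0.0947·5/12)
= 83.2786 · e^0.039458 = 83.2786 × 1.040247 = S$86.63

S$86.63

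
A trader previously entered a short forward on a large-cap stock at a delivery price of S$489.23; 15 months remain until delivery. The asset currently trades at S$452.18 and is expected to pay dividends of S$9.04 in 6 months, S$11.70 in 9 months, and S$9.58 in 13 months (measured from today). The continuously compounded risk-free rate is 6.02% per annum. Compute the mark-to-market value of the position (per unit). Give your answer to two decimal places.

PV(remaining dividends) I = 9.04·e^(−0.0602·6/12) + 11.70·e^(−0.0602·9/12) + 9.58·e^(−0.0602·13/12) = 28.9306
Current forward F = (S − I)·e^(rT) = (452.18 − 28.9306)·e^(0.0602·15/12) = 423.2494 × 1.078154 = 456.3280
Value (long) = (F − K)·e^(−rT) = (456.3280 − 489.23) × 0.927512 = -30.5170
Short position value = −(long value) = S$30.52

S$30.52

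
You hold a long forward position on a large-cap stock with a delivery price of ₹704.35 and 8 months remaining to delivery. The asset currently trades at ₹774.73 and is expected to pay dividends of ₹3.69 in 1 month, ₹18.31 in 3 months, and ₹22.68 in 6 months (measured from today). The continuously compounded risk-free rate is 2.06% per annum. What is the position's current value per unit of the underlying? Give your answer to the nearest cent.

PV(remaining dividends) I = 3.69·e^(−0.0206·1/12) + 18.31·e^(−0.0206·3/12) + 22.68·e^(−0.0206·6/12) = 44.3472
Current forward F = (S − I)·e^(rT) = (774.73 − 44.3472)·e^(0.0206·8/12) = 730.3828 × 1.013828 = 740.4825
Value (long) = (F − K)·e^(−rT) = (740.4825 − 704.35) × 0.986361 = 35.6397
Value = ₹35.64

₹35.64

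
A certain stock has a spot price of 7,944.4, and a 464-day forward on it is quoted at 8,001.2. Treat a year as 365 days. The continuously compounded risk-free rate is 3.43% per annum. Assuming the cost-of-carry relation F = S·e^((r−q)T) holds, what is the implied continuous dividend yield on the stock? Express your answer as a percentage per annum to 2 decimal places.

2.87%

From F = S·e^((r−q)T): (r − q) = ln(F/S)/T
ln(8001.2/7944.4) = ln(1.007150) = 0.007125
(r − q) = 0.007125 / (464/365) = 0.005605
q = r − ln(F/S)/T = 0.0343 − 0.005605 = 0.028695
q = 2.87%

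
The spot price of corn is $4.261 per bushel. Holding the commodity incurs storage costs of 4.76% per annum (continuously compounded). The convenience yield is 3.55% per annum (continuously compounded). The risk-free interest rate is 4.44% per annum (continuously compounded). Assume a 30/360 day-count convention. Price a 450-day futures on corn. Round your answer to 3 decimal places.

Net carry = r + u − y = 0.0444 + 0.0476 − 0.0355 = 0.0565
F = S·e^((r+u−y)T) = 4.261 · e^(0.0565 × 450/360) = 4.261 · e^0.070625
= 4.261 × 1.073179 = $4.573 per bushel

$4.573 per bushel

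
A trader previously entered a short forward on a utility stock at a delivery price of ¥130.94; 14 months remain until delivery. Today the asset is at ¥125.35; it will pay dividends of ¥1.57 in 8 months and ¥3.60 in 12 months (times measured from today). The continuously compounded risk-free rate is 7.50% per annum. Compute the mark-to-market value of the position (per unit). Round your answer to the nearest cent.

-¥0.55

PV(remaining dividends) I = 1.57·e^(−0.0750·8/12) + 3.60·e^(−0.0750·12/12) = 4.8333
Current forward F = (S − I)·e^(rT) = (125.35 − 4.8333)·e^(0.0750·14/12) = 120.5167 × 1.091442 = 131.5370
Value (long) = (F − K)·e^(−rT) = (131.5370 − 130.94) × 0.916219 = 0.5470
Short position value = −(long value) = -¥0.55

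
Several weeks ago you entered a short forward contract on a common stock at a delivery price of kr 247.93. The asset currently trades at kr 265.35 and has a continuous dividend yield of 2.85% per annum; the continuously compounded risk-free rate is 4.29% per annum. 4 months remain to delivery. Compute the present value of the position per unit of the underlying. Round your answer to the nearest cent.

Current fair forward for the remaining 4 months: F = S·e^((r − q)·T), (r − q) = 0.0429 − 0.0285 = 0.0144
F = 265.35 · e^(0.0144 × 4/12) = 265.35 × 1.004812 = 266.6269
Value of long forward = (F − K)·e^(−rT) = (266.6269 − 247.93) · e^(−0.0429·4/12)
= 18.6969 × 0.985802 = 18.43
Short position value = −(long value) = -kr 18.43

-kr 18.43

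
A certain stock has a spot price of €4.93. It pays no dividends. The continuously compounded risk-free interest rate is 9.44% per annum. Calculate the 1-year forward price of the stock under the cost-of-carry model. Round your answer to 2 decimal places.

€5.42

F = S·e^(rT) = 4.93 · e^(0.0944 × 1)
= 4.93 · e^0.094400 = 4.93 × 1.098999
F = €5.42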